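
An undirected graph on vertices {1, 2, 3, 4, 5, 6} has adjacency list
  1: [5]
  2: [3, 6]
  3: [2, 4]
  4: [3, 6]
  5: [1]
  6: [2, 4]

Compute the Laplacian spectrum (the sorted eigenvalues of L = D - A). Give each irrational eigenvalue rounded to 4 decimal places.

Reading degrees in the order [1, 2, 3, 4, 5, 6] gives [1, 2, 2, 2, 1, 2]; set D = diag(1, 2, 2, 2, 1, 2) and form L = D - A. L is symmetric positive semidefinite, so every eigenvalue is real and nonnegative. The 2 zero eigenvalues correspond to the 2 connected components. The eigenvalues sum to 10, which equals trace(L) = 2|E|. The largest eigenvalue, 4, is at most the vertex count 6.

[0, 0, 2, 2, 2, 4]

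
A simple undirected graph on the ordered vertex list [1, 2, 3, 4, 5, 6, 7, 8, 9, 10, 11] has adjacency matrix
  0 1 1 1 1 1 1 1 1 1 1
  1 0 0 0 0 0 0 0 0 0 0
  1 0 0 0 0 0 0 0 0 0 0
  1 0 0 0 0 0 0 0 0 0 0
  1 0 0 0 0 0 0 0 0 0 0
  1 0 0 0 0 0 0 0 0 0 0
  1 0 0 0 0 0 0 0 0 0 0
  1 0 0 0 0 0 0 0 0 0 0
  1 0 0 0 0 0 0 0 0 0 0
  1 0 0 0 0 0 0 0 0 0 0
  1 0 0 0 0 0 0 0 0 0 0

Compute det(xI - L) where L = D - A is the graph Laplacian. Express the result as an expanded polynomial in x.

Each diagonal entry of L is the vertex degree and each off-diagonal entry is -1 where an edge is present, 0 otherwise; in the order [1, 2, 3, 4, 5, 6, 7, 8, 9, 10, 11] the diagonal is [10, 1, 1, 1, 1, 1, 1, 1, 1, 1, 1]. The eigenvalues of L are [0, 1, 1, 1, 1, 1, 1, 1, 1, 1, 11]; the characteristic polynomial is the product of (x - lambda_i), which multiplies out to x^11 - 20x^10 + 135x^9 - 480x^8 + 1050x^7 - 1512x^6 + 1470x^5 - 960x^4 + 405x^3 - 100x^2 + 11x. Since p(0) = det(-L) = 0, x divides p(x). The largest eigenvalue, 11, is at most the vertex count 11.

x^11 - 20x^10 + 135x^9 - 480x^8 + 1050x^7 - 1512x^6 + 1470x^5 - 960x^4 + 405x^3 - 100x^2 + 11x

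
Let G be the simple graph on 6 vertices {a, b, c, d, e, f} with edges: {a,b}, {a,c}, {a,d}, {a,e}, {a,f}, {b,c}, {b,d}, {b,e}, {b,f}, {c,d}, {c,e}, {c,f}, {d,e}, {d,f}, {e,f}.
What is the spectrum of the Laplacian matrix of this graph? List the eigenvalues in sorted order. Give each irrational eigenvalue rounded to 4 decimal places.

With the vertex order [a, b, c, d, e, f], the degrees are [5, 5, 5, 5, 5, 5], giving D = diag(5, 5, 5, 5, 5, 5) and L = D - A. The multiplicity of 0 as a Laplacian eigenvalue equals the number of connected components. The single zero eigenvalue shows the graph is connected. The largest eigenvalue, 6, is at most the vertex count 6. By the matrix-tree theorem the graph has (1/6) * product of the nonzero eigenvalues = 1296 spanning trees.

[0, 6, 6, 6, 6, 6]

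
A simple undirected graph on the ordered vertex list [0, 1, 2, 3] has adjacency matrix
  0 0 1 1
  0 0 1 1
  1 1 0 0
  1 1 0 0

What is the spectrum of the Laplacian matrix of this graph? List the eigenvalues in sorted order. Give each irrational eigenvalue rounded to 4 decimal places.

[0, 2, 2, 4]

Reading degrees in the order [0, 1, 2, 3] gives [2, 2, 2, 2]; set D = diag(2, 2, 2, 2) and form L = D - A. Diagonalising L (or applying a numerical eigensolver to the 4x4 matrix) gives the spectrum above. There is one zero in the spectrum, matching the 1 component.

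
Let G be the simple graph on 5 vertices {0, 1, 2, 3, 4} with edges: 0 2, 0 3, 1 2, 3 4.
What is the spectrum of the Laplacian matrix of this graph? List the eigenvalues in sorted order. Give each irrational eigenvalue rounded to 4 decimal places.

[0, 0.3820, 1.3820, 2.6180, 3.6180]

Each diagonal entry of L is the vertex degree and each off-diagonal entry is -1 where an edge is present, 0 otherwise; in the order [0, 1, 2, 3, 4] the diagonal is [2, 1, 2, 2, 1]. L is symmetric positive semidefinite, so every eigenvalue is real and nonnegative. The single zero eigenvalue shows the graph is connected.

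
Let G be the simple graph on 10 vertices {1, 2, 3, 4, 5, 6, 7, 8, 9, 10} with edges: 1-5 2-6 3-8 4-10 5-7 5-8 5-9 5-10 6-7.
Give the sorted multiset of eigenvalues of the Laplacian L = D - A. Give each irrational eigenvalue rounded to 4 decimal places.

Reading degrees in the order [1, 2, 3, 4, 5, 6, 7, 8, 9, 10] gives [1, 1, 1, 1, 5, 2, 2, 2, 1, 2]; set D = diag(1, 1, 1, 1, 5, 2, 2, 2, 1, 2) and form L = D - A. Since every row of L sums to 0, the all-ones vector is in the kernel and 0 is an eigenvalue. By the matrix-tree theorem the graph has (1/10) * product of the nonzero eigenvalues = 1 spanning tree.

[0, 0.2366, 0.3820, 0.6298, 1, 1.4757, 2.3204, 2.6180, 3.1871, 6.1504]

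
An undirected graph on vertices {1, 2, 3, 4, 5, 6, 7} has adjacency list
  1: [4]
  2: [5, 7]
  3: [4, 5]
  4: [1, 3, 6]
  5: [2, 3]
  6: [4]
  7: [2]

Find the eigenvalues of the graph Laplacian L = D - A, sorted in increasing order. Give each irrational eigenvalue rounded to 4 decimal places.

Each diagonal entry of L is the vertex degree and each off-diagonal entry is -1 where an edge is present, 0 otherwise; in the order [1, 2, 3, 4, 5, 6, 7] the diagonal is [1, 2, 2, 3, 2, 1, 1]. Since every row of L sums to 0, the all-ones vector is in the kernel and 0 is an eigenvalue. There is one zero in the spectrum, matching the 1 component.

[0, 0.2254, 1, 1, 2.1859, 3.3604, 4.2283]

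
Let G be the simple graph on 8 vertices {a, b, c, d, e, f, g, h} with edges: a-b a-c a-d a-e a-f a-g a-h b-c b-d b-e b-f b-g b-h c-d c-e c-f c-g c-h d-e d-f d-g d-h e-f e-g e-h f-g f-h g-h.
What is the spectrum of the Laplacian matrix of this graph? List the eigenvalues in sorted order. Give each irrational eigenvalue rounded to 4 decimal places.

Each diagonal entry of L is the vertex degree and each off-diagonal entry is -1 where an edge is present, 0 otherwise; in the order [a, b, c, d, e, f, g, h] the diagonal is [7, 7, 7, 7, 7, 7, 7, 7]. L is symmetric positive semidefinite, so every eigenvalue is real and nonnegative. The single zero eigenvalue shows the graph is connected.

[0, 8, 8, 8, 8, 8, 8, 8]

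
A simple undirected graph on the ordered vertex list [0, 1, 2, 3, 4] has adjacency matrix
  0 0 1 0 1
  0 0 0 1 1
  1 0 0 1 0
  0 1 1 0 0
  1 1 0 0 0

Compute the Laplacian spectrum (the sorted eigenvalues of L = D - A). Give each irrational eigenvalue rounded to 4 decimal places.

[0, 1.3820, 1.3820, 3.6180, 3.6180]

Each diagonal entry of L is the vertex degree and each off-diagonal entry is -1 where an edge is present, 0 otherwise; in the order [0, 1, 2, 3, 4] the diagonal is [2, 2, 2, 2, 2]. Since every row of L sums to 0, the all-ones vector is in the kernel and 0 is an eigenvalue. The single zero eigenvalue shows the graph is connected. The eigenvalues sum to 10, which equals trace(L) = 2|E|.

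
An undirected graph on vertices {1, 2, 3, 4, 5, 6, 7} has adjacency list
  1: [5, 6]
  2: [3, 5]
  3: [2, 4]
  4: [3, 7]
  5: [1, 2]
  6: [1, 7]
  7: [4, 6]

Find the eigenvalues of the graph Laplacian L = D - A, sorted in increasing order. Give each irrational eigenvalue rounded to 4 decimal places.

[0, 0.7530, 0.7530, 2.4450, 2.4450, 3.8019, 3.8019]

Each diagonal entry of L is the vertex degree and each off-diagonal entry is -1 where an edge is present, 0 otherwise; in the order [1, 2, 3, 4, 5, 6, 7] the diagonal is [2, 2, 2, 2, 2, 2, 2]. Diagonalising L (or applying a numerical eigensolver to the 7x7 matrix) gives the spectrum above. The largest eigenvalue, 3.8019, is at most the vertex count 7.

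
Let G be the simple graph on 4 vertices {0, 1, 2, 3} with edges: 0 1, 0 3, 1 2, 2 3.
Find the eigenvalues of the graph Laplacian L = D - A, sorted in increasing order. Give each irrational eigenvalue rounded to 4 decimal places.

With the vertex order [0, 1, 2, 3], the degrees are [2, 2, 2, 2], giving D = diag(2, 2, 2, 2) and L = D - A. L is symmetric positive semidefinite, so every eigenvalue is real and nonnegative. The single zero eigenvalue shows the graph is connected. The eigenvalues sum to 8, which equals trace(L) = 2|E|.

[0, 2, 2, 4]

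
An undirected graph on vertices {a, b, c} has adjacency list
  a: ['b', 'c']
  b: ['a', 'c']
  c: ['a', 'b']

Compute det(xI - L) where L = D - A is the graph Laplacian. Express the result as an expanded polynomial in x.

Reading degrees in the order [a, b, c] gives [2, 2, 2]; set D = diag(2, 2, 2) and form L = D - A. L has integer entries, so p(x) = det(xI - L) has integer coefficients. Expanding the determinant yields x^3 - 6x^2 + 9x. Since p(0) = det(-L) = 0, x divides p(x). The largest eigenvalue, 3, is at most the vertex count 3. By the matrix-tree theorem the graph has (1/3) * product of the nonzero eigenvalues = 3 spanning trees.

x^3 - 6x^2 + 9x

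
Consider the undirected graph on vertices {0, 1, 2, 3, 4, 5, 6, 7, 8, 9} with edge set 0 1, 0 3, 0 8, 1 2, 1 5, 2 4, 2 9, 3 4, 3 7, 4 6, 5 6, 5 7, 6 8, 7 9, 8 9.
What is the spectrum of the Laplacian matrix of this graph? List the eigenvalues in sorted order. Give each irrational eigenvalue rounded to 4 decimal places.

Each diagonal entry of L is the vertex degree and each off-diagonal entry is -1 where an edge is present, 0 otherwise; in the order [0, 1, 2, 3, 4, 5, 6, 7, 8, 9] the diagonal is [3, 3, 3, 3, 3, 3, 3, 3, 3, 3]. L is symmetric positive semidefinite, so every eigenvalue is real and nonnegative. By the matrix-tree theorem the graph has (1/10) * product of the nonzero eigenvalues = 2000 spanning trees.

[0, 2, 2, 2, 2, 2, 5, 5, 5, 5]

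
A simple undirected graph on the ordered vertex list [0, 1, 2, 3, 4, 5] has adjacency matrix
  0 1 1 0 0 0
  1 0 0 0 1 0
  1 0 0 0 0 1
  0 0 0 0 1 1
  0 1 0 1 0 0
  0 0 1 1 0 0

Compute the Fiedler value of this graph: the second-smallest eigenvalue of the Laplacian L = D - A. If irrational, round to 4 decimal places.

Reading degrees in the order [0, 1, 2, 3, 4, 5] gives [2, 2, 2, 2, 2, 2]; set D = diag(2, 2, 2, 2, 2, 2) and form L = D - A. Computing the eigenvalues of L and sorting gives [0, 1, 1, 3, 3, 4]. The Fiedler value lambda_2 = 1 is strictly positive, so the graph is connected. The largest eigenvalue, 4, is at most the vertex count 6.

1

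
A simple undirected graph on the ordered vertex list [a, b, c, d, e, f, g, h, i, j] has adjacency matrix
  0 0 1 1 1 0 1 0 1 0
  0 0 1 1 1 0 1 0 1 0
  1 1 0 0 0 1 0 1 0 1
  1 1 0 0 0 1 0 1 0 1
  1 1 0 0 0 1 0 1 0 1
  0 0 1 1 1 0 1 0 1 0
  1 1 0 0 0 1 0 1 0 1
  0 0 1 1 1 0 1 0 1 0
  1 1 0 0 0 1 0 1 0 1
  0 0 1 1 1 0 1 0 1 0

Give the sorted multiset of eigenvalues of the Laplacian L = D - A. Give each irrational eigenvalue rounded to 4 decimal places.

With the vertex order [a, b, c, d, e, f, g, h, i, j], the degrees are [5, 5, 5, 5, 5, 5, 5, 5, 5, 5], giving D = diag(5, 5, 5, 5, 5, 5, 5, 5, 5, 5) and L = D - A. L is symmetric positive semidefinite, so every eigenvalue is real and nonnegative. By the matrix-tree theorem the graph has (1/10) * product of the nonzero eigenvalues = 390625 spanning trees.

[0, 5, 5, 5, 5, 5, 5, 5, 5, 10]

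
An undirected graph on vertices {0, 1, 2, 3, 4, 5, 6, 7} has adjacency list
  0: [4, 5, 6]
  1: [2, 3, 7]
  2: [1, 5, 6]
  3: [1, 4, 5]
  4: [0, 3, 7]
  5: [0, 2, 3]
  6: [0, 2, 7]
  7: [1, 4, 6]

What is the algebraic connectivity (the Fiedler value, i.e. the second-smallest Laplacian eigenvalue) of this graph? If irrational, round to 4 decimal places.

2

Reading degrees in the order [0, 1, 2, 3, 4, 5, 6, 7] gives [3, 3, 3, 3, 3, 3, 3, 3]; set D = diag(3, 3, 3, 3, 3, 3, 3, 3) and form L = D - A. Computing the eigenvalues of L and sorting gives [0, 2, 2, 2, 4, 4, 4, 6]. The Fiedler value lambda_2 = 2 is strictly positive, so the graph is connected. By the matrix-tree theorem the graph has (1/8) * product of the nonzero eigenvalues = 384 spanning trees. There is one zero in the spectrum, matching the 1 component.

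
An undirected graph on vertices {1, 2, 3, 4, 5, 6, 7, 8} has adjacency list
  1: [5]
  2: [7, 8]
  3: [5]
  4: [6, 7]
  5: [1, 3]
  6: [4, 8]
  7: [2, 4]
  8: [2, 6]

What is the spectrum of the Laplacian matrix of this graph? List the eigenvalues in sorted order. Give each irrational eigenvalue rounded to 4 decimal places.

Reading degrees in the order [1, 2, 3, 4, 5, 6, 7, 8] gives [1, 2, 1, 2, 2, 2, 2, 2]; set D = diag(1, 2, 1, 2, 2, 2, 2, 2) and form L = D - A. The multiplicity of 0 as a Laplacian eigenvalue equals the number of connected components. The 2 zero eigenvalues correspond to the 2 connected components. There are 2 zeros in the spectrum, matching the 2 components.

[0, 0, 1, 1.3820, 1.3820, 3, 3.6180, 3.6180]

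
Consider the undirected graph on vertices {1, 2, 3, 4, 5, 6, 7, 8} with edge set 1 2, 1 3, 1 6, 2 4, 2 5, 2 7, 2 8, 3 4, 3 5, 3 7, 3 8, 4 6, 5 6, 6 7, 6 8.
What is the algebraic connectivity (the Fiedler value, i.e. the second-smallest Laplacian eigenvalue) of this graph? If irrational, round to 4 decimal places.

3

Reading degrees in the order [1, 2, 3, 4, 5, 6, 7, 8] gives [3, 5, 5, 3, 3, 5, 3, 3]; set D = diag(3, 5, 5, 3, 3, 5, 3, 3) and form L = D - A. Computing the eigenvalues of L and sorting gives [0, 3, 3, 3, 3, 5, 5, 8]. The Fiedler value lambda_2 = 3 is strictly positive, so the graph is connected.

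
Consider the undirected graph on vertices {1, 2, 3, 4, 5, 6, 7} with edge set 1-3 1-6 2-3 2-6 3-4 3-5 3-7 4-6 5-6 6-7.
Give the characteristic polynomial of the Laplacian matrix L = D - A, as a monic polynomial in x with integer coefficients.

x^7 - 20x^6 + 155x^5 - 600x^4 + 1240x^3 - 1312x^2 + 560x

With the vertex order [1, 2, 3, 4, 5, 6, 7], the degrees are [2, 2, 5, 2, 2, 5, 2], giving D = diag(2, 2, 5, 2, 2, 5, 2) and L = D - A. The eigenvalues of L are [0, 2, 2, 2, 2, 5, 7]; the characteristic polynomial is the product of (x - lambda_i), which multiplies out to x^7 - 20x^6 + 155x^5 - 600x^4 + 1240x^3 - 1312x^2 + 560x. Since p(0) = det(-L) = 0, x divides p(x). There is one zero in the spectrum, matching the 1 component. The largest eigenvalue, 7, is at most the vertex count 7.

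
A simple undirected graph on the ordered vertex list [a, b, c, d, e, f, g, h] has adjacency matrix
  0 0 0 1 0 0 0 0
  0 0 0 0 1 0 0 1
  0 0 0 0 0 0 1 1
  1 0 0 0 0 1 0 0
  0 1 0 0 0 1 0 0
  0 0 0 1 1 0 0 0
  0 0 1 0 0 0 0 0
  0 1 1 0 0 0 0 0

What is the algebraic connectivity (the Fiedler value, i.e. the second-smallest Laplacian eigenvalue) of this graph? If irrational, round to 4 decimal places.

0.1522

Each diagonal entry of L is the vertex degree and each off-diagonal entry is -1 where an edge is present, 0 otherwise; in the order [a, b, c, d, e, f, g, h] the diagonal is [1, 2, 2, 2, 2, 2, 1, 2]. Computing the eigenvalues of L and sorting gives [0, 0.1522, 0.5858, 1.2346, 2, 2.7654, 3.4142, 3.8478]. The Fiedler value lambda_2 = 0.1522 is strictly positive, so the graph is connected. There is one zero in the spectrum, matching the 1 component.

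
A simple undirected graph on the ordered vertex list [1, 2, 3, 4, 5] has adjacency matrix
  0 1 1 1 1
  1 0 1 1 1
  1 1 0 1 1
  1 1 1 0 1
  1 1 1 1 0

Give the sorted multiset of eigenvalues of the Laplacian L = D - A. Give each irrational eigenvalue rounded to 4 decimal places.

Reading degrees in the order [1, 2, 3, 4, 5] gives [4, 4, 4, 4, 4]; set D = diag(4, 4, 4, 4, 4) and form L = D - A. Since every row of L sums to 0, the all-ones vector is in the kernel and 0 is an eigenvalue. There is one zero in the spectrum, matching the 1 component. By the matrix-tree theorem the graph has (1/5) * product of the nonzero eigenvalues = 125 spanning trees.

[0, 5, 5, 5, 5]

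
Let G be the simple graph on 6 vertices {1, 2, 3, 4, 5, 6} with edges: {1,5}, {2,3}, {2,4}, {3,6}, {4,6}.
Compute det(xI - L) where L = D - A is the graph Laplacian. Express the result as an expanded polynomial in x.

With the vertex order [1, 2, 3, 4, 5, 6], the degrees are [1, 2, 2, 2, 1, 2], giving D = diag(1, 2, 2, 2, 1, 2) and L = D - A. Computing det(xI - L) by cofactor expansion (or equivalently via sum-over-permutations) gives x^6 - 10x^5 + 36x^4 - 56x^3 + 32x^2. Since p(0) = det(-L) = 0, x divides p(x).

x^6 - 10x^5 + 36x^4 - 56x^3 + 32x^2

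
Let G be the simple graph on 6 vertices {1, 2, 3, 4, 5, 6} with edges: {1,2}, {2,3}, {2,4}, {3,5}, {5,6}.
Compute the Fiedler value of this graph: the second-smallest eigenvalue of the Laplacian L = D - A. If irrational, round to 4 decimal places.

0.3249

With the vertex order [1, 2, 3, 4, 5, 6], the degrees are [1, 3, 2, 1, 2, 1], giving D = diag(1, 3, 2, 1, 2, 1) and L = D - A. The smallest Laplacian eigenvalue is always 0. The next one, lambda_2 = 0.3249, measures how hard the graph is to disconnect: larger values mean better connectivity. There is one zero in the spectrum, matching the 1 component. The largest eigenvalue, 4.2143, is at most the vertex count 6.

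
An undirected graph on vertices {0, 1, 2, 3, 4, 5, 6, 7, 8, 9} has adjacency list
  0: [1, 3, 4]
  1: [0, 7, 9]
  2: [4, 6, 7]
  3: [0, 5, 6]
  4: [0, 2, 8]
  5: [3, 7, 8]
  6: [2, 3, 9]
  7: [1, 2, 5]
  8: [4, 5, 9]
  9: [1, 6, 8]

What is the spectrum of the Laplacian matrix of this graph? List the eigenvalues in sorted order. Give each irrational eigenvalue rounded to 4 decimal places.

[0, 2, 2, 2, 2, 2, 5, 5, 5, 5]

Reading degrees in the order [0, 1, 2, 3, 4, 5, 6, 7, 8, 9] gives [3, 3, 3, 3, 3, 3, 3, 3, 3, 3]; set D = diag(3, 3, 3, 3, 3, 3, 3, 3, 3, 3) and form L = D - A. Diagonalising L (or applying a numerical eigensolver to the 10x10 matrix) gives the spectrum above. The single zero eigenvalue shows the graph is connected. There is one zero in the spectrum, matching the 1 component. The largest eigenvalue, 5, is at most the vertex count 10.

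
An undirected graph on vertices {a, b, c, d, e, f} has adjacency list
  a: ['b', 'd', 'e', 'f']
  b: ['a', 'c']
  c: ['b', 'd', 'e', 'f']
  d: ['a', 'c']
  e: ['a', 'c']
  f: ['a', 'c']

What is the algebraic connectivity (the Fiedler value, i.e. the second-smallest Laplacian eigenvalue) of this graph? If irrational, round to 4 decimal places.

2

Each diagonal entry of L is the vertex degree and each off-diagonal entry is -1 where an edge is present, 0 otherwise; in the order [a, b, c, d, e, f] the diagonal is [4, 2, 4, 2, 2, 2]. Computing the eigenvalues of L and sorting gives [0, 2, 2, 2, 4, 6]. The Fiedler value lambda_2 = 2 is strictly positive, so the graph is connected. The eigenvalues sum to 16, which equals trace(L) = 2|E|.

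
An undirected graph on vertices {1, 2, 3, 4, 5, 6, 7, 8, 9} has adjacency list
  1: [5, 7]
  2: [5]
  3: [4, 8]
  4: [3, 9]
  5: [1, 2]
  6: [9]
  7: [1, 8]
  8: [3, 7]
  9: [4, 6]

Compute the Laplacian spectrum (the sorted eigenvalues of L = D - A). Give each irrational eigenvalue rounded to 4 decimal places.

[0, 0.1206, 0.4679, 1, 1.6527, 2.3473, 3, 3.5321, 3.8794]

With the vertex order [1, 2, 3, 4, 5, 6, 7, 8, 9], the degrees are [2, 1, 2, 2, 2, 1, 2, 2, 2], giving D = diag(2, 1, 2, 2, 2, 1, 2, 2, 2) and L = D - A. Since every row of L sums to 0, the all-ones vector is in the kernel and 0 is an eigenvalue. The single zero eigenvalue shows the graph is connected. There is one zero in the spectrum, matching the 1 component. The eigenvalues sum to 16, which equals trace(L) = 2|E|.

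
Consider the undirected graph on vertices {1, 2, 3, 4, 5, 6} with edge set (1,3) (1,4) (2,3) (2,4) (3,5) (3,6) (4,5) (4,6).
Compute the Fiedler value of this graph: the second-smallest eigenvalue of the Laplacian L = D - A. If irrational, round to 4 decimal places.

2

With the vertex order [1, 2, 3, 4, 5, 6], the degrees are [2, 2, 4, 4, 2, 2], giving D = diag(2, 2, 4, 4, 2, 2) and L = D - A. Computing the eigenvalues of L and sorting gives [0, 2, 2, 2, 4, 6]. The Fiedler value lambda_2 = 2 is strictly positive, so the graph is connected. There is one zero in the spectrum, matching the 1 component.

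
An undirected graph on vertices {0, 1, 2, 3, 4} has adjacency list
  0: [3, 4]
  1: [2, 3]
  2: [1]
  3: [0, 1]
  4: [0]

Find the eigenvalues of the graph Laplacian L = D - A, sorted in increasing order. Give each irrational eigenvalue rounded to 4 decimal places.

[0, 0.3820, 1.3820, 2.6180, 3.6180]

With the vertex order [0, 1, 2, 3, 4], the degrees are [2, 2, 1, 2, 1], giving D = diag(2, 2, 1, 2, 1) and L = D - A. The multiplicity of 0 as a Laplacian eigenvalue equals the number of connected components. The eigenvalues sum to 8, which equals trace(L) = 2|E|.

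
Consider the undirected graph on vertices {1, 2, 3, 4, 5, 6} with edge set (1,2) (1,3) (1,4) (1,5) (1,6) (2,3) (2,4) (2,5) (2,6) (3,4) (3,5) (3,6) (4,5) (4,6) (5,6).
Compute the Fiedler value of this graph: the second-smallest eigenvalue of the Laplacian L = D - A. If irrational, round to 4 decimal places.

6

With the vertex order [1, 2, 3, 4, 5, 6], the degrees are [5, 5, 5, 5, 5, 5], giving D = diag(5, 5, 5, 5, 5, 5) and L = D - A. Computing the eigenvalues of L and sorting gives [0, 6, 6, 6, 6, 6]. The Fiedler value lambda_2 = 6 is strictly positive, so the graph is connected. The eigenvalues sum to 30, which equals trace(L) = 2|E|.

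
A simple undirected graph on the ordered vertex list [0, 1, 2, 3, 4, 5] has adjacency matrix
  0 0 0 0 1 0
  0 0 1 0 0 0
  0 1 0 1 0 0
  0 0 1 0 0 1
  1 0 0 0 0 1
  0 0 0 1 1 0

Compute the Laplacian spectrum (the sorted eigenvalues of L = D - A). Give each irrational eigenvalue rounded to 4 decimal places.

Each diagonal entry of L is the vertex degree and each off-diagonal entry is -1 where an edge is present, 0 otherwise; in the order [0, 1, 2, 3, 4, 5] the diagonal is [1, 1, 2, 2, 2, 2]. Diagonalising L (or applying a numerical eigensolver to the 6x6 matrix) gives the spectrum above. The largest eigenvalue, 3.7321, is at most the vertex count 6. There is one zero in the spectrum, matching the 1 component.

[0, 0.2679, 1, 2, 3, 3.7321]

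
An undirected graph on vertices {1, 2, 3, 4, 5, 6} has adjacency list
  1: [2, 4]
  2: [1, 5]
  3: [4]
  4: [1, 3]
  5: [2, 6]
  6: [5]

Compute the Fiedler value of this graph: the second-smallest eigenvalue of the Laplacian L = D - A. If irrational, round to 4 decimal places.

Reading degrees in the order [1, 2, 3, 4, 5, 6] gives [2, 2, 1, 2, 2, 1]; set D = diag(2, 2, 1, 2, 2, 1) and form L = D - A. The smallest Laplacian eigenvalue is always 0. The next one, lambda_2 = 0.2679, measures how hard the graph is to disconnect: larger values mean better connectivity. The eigenvalues sum to 10, which equals trace(L) = 2|E|. By the matrix-tree theorem the graph has (1/6) * product of the nonzero eigenvalues = 1 spanning tree.

0.2679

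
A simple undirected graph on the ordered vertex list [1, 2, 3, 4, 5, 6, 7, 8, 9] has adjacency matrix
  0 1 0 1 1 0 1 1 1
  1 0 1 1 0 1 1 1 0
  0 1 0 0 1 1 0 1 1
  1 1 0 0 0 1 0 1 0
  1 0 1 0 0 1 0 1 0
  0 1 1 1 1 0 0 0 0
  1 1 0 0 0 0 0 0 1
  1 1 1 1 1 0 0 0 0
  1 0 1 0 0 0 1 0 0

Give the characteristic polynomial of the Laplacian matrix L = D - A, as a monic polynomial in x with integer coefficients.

x^9 - 40x^8 + 686x^7 - 6580x^6 + 38554x^5 - 141070x^4 + 314135x^3 - 388128x^2 + 202896x

Each diagonal entry of L is the vertex degree and each off-diagonal entry is -1 where an edge is present, 0 otherwise; in the order [1, 2, 3, 4, 5, 6, 7, 8, 9] the diagonal is [6, 6, 5, 4, 4, 4, 3, 5, 3]. L has integer entries, so p(x) = det(xI - L) has integer coefficients. Expanding the determinant yields x^9 - 40x^8 + 686x^7 - 6580x^6 + 38554x^5 - 141070x^4 + 314135x^3 - 388128x^2 + 202896x. The constant term is 0 because L is singular (the all-ones vector lies in its kernel). By the matrix-tree theorem the graph has (1/9) * product of the nonzero eigenvalues = 22544 spanning trees.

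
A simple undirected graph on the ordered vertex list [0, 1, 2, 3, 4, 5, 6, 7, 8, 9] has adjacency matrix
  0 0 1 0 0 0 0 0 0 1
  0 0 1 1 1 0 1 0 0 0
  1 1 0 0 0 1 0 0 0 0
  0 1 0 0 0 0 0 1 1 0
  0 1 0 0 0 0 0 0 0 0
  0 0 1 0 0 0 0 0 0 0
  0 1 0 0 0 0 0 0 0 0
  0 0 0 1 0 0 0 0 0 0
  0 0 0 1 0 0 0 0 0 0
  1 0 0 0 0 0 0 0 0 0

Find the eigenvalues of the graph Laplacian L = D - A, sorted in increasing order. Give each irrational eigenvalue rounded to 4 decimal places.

[0, 0.2100, 0.4862, 0.6872, 1, 1, 2.1532, 3.1369, 3.8639, 5.4627]

With the vertex order [0, 1, 2, 3, 4, 5, 6, 7, 8, 9], the degrees are [2, 4, 3, 3, 1, 1, 1, 1, 1, 1], giving D = diag(2, 4, 3, 3, 1, 1, 1, 1, 1, 1) and L = D - A. Diagonalising L (or applying a numerical eigensolver to the 10x10 matrix) gives the spectrum above.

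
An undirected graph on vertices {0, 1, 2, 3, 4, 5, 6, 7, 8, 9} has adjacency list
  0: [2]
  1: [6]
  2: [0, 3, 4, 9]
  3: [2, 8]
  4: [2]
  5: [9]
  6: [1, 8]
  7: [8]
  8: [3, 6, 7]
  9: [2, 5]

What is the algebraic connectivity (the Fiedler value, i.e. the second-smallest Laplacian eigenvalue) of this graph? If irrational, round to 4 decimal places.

Each diagonal entry of L is the vertex degree and each off-diagonal entry is -1 where an edge is present, 0 otherwise; in the order [0, 1, 2, 3, 4, 5, 6, 7, 8, 9] the diagonal is [1, 1, 4, 2, 1, 1, 2, 1, 3, 2]. Computing the eigenvalues of L and sorting gives [0, 0.1626, 0.5188, 0.6270, 1, 1.5072, 2.3111, 2.5027, 4.1701, 5.2005]. The Fiedler value lambda_2 = 0.1626 is strictly positive, so the graph is connected. The largest eigenvalue, 5.2005, is at most the vertex count 10. The eigenvalues sum to 18, which equals trace(L) = 2|E|.

0.1626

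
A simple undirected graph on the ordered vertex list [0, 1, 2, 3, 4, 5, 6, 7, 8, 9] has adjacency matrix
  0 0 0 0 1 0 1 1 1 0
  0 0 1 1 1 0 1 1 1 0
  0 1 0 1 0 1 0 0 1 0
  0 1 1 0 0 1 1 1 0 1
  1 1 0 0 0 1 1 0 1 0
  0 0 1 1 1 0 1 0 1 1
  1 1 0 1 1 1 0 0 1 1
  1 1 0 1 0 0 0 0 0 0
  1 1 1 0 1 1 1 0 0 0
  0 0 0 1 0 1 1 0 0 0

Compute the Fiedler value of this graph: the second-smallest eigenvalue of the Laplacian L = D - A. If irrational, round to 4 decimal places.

Reading degrees in the order [0, 1, 2, 3, 4, 5, 6, 7, 8, 9] gives [4, 6, 4, 6, 5, 6, 7, 3, 6, 3]; set D = diag(4, 6, 4, 6, 5, 6, 7, 3, 6, 3) and form L = D - A. The smallest Laplacian eigenvalue is always 0. The next one, lambda_2 = 2.3546, measures how hard the graph is to disconnect: larger values mean better connectivity. There is one zero in the spectrum, matching the 1 component. The largest eigenvalue, 8.4478, is at most the vertex count 10.

2.3546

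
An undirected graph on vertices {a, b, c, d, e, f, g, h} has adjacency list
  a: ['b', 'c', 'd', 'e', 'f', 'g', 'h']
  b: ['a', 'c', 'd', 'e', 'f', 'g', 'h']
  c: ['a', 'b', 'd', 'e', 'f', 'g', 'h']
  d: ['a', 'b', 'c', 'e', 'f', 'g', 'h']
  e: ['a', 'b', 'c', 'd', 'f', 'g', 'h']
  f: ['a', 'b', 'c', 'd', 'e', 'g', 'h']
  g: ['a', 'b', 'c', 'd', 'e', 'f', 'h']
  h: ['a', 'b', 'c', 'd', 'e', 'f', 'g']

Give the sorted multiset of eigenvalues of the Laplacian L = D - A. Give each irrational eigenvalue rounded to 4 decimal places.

[0, 8, 8, 8, 8, 8, 8, 8]

With the vertex order [a, b, c, d, e, f, g, h], the degrees are [7, 7, 7, 7, 7, 7, 7, 7], giving D = diag(7, 7, 7, 7, 7, 7, 7, 7) and L = D - A. Diagonalising L (or applying a numerical eigensolver to the 8x8 matrix) gives the spectrum above. The single zero eigenvalue shows the graph is connected. The eigenvalues sum to 56, which equals trace(L) = 2|E|. By the matrix-tree theorem the graph has (1/8) * product of the nonzero eigenvalues = 262144 spanning trees.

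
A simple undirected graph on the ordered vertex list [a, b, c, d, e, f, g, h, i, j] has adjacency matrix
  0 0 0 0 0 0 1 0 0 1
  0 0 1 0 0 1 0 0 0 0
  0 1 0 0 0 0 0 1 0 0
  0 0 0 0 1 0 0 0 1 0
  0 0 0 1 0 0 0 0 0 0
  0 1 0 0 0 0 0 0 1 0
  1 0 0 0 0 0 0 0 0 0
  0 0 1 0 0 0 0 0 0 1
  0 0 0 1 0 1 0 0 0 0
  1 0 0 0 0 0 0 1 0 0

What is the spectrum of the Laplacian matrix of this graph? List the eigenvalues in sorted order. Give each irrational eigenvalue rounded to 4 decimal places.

[0, 0.0979, 0.3820, 0.8244, 1.3820, 2, 2.6180, 3.1756, 3.6180, 3.9021]

With the vertex order [a, b, c, d, e, f, g, h, i, j], the degrees are [2, 2, 2, 2, 1, 2, 1, 2, 2, 2], giving D = diag(2, 2, 2, 2, 1, 2, 1, 2, 2, 2) and L = D - A. L is symmetric positive semidefinite, so every eigenvalue is real and nonnegative. The single zero eigenvalue shows the graph is connected. There is one zero in the spectrum, matching the 1 component. By the matrix-tree theorem the graph has (1/10) * product of the nonzero eigenvalues = 1 spanning tree.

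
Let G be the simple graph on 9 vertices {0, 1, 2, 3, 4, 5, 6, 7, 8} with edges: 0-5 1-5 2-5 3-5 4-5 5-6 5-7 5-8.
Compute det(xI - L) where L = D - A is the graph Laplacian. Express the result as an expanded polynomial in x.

With the vertex order [0, 1, 2, 3, 4, 5, 6, 7, 8], the degrees are [1, 1, 1, 1, 1, 8, 1, 1, 1], giving D = diag(1, 1, 1, 1, 1, 8, 1, 1, 1) and L = D - A. The eigenvalues of L are [0, 1, 1, 1, 1, 1, 1, 1, 9]; the characteristic polynomial is the product of (x - lambda_i), which multiplies out to x^9 - 16x^8 + 84x^7 - 224x^6 + 350x^5 - 336x^4 + 196x^3 - 64x^2 + 9x. The coefficient of x^8 equals -trace(L) = -16, matching the sum of degrees. The largest eigenvalue, 9, is at most the vertex count 9.

x^9 - 16x^8 + 84x^7 - 224x^6 + 350x^5 - 336x^4 + 196x^3 - 64x^2 + 9x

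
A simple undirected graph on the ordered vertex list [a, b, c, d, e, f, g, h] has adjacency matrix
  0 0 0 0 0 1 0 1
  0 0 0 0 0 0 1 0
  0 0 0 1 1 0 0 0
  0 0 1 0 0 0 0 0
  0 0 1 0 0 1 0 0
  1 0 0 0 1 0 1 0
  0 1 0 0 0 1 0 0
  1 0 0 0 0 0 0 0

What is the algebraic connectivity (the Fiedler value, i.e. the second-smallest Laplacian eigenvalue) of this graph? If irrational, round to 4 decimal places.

0.2434

With the vertex order [a, b, c, d, e, f, g, h], the degrees are [2, 1, 2, 1, 2, 3, 2, 1], giving D = diag(2, 1, 2, 1, 2, 3, 2, 1) and L = D - A. Computing the eigenvalues of L and sorting gives [0, 0.2434, 0.3820, 1.1798, 2, 2.6180, 3.1386, 4.4383]. The Fiedler value lambda_2 = 0.2434 is strictly positive, so the graph is connected. There is one zero in the spectrum, matching the 1 component.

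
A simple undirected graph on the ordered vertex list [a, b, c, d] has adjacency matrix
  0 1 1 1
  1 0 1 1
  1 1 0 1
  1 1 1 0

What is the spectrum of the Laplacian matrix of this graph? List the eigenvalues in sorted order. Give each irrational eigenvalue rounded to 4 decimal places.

With the vertex order [a, b, c, d], the degrees are [3, 3, 3, 3], giving D = diag(3, 3, 3, 3) and L = D - A. L is symmetric positive semidefinite, so every eigenvalue is real and nonnegative.

[0, 4, 4, 4]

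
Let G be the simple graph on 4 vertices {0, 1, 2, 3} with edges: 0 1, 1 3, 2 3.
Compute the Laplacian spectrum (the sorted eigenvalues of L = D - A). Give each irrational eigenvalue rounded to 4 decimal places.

[0, 0.5858, 2, 3.4142]

With the vertex order [0, 1, 2, 3], the degrees are [1, 2, 1, 2], giving D = diag(1, 2, 1, 2) and L = D - A. L is symmetric positive semidefinite, so every eigenvalue is real and nonnegative.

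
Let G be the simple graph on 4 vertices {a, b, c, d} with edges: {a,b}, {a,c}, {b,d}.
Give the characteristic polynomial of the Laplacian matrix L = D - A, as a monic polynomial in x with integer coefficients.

x^4 - 6x^3 + 10x^2 - 4x

With the vertex order [a, b, c, d], the degrees are [2, 2, 1, 1], giving D = diag(2, 2, 1, 1) and L = D - A. Computing det(xI - L) by cofactor expansion (or equivalently via sum-over-permutations) gives x^4 - 6x^3 + 10x^2 - 4x. The coefficient of x^3 equals -trace(L) = -6, matching the sum of degrees. The eigenvalues sum to 6, which equals trace(L) = 2|E|.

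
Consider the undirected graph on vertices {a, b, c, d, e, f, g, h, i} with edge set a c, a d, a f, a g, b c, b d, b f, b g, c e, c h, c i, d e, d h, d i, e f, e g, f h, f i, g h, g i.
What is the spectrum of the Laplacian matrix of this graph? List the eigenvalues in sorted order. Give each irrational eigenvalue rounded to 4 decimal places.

[0, 4, 4, 4, 4, 5, 5, 5, 9]

With the vertex order [a, b, c, d, e, f, g, h, i], the degrees are [4, 4, 5, 5, 4, 5, 5, 4, 4], giving D = diag(4, 4, 5, 5, 4, 5, 5, 4, 4) and L = D - A. L is symmetric positive semidefinite, so every eigenvalue is real and nonnegative. The single zero eigenvalue shows the graph is connected.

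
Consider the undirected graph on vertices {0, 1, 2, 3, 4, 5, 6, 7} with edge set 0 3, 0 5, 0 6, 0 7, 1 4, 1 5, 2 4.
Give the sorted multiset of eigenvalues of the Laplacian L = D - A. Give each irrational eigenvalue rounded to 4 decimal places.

[0, 0.2023, 1, 1, 1, 2.2472, 3.4527, 5.0979]

With the vertex order [0, 1, 2, 3, 4, 5, 6, 7], the degrees are [4, 2, 1, 1, 2, 2, 1, 1], giving D = diag(4, 2, 1, 1, 2, 2, 1, 1) and L = D - A. L is symmetric positive semidefinite, so every eigenvalue is real and nonnegative. The eigenvalues sum to 14, which equals trace(L) = 2|E|.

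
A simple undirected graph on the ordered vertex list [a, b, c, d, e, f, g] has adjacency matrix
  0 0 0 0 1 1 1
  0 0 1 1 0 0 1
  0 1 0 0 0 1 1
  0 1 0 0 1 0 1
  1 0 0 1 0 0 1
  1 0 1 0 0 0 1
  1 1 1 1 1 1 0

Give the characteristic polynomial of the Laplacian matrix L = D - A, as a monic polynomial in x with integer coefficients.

x^7 - 24x^6 + 231x^5 - 1140x^4 + 3036x^3 - 4128x^2 + 2240x

Reading degrees in the order [a, b, c, d, e, f, g] gives [3, 3, 3, 3, 3, 3, 6]; set D = diag(3, 3, 3, 3, 3, 3, 6) and form L = D - A. Computing det(xI - L) by cofactor expansion (or equivalently via sum-over-permutations) gives x^7 - 24x^6 + 231x^5 - 1140x^4 + 3036x^3 - 4128x^2 + 2240x. The coefficient of x^6 equals -trace(L) = -24, matching the sum of degrees. The eigenvalues sum to 24, which equals trace(L) = 2|E|.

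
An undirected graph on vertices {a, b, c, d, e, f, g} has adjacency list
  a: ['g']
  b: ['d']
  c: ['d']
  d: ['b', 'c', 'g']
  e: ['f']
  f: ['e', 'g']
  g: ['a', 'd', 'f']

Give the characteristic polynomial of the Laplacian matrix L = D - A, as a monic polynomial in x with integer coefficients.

x^7 - 12x^6 + 53x^5 - 108x^4 + 105x^3 - 46x^2 + 7x

With the vertex order [a, b, c, d, e, f, g], the degrees are [1, 1, 1, 3, 1, 2, 3], giving D = diag(1, 1, 1, 3, 1, 2, 3) and L = D - A. L has integer entries, so p(x) = det(xI - L) has integer coefficients. Expanding the determinant yields x^7 - 12x^6 + 53x^5 - 108x^4 + 105x^3 - 46x^2 + 7x. Since p(0) = det(-L) = 0, x divides p(x). There is one zero in the spectrum, matching the 1 component. The eigenvalues sum to 12, which equals trace(L) = 2|E|.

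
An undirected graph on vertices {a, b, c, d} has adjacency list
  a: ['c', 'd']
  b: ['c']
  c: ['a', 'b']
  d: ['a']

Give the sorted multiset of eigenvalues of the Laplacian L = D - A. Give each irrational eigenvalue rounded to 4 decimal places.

With the vertex order [a, b, c, d], the degrees are [2, 1, 2, 1], giving D = diag(2, 1, 2, 1) and L = D - A. L is symmetric positive semidefinite, so every eigenvalue is real and nonnegative. By the matrix-tree theorem the graph has (1/4) * product of the nonzero eigenvalues = 1 spanning tree.

[0, 0.5858, 2, 3.4142]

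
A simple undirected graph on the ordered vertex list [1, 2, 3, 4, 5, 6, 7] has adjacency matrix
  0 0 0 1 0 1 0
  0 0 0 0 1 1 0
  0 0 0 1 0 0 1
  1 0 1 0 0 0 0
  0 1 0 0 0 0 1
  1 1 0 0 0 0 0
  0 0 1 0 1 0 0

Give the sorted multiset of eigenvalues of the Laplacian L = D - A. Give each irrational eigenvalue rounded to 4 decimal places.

With the vertex order [1, 2, 3, 4, 5, 6, 7], the degrees are [2, 2, 2, 2, 2, 2, 2], giving D = diag(2, 2, 2, 2, 2, 2, 2) and L = D - A. Since every row of L sums to 0, the all-ones vector is in the kernel and 0 is an eigenvalue. The largest eigenvalue, 3.8019, is at most the vertex count 7.

[0, 0.7530, 0.7530, 2.4450, 2.4450, 3.8019, 3.8019]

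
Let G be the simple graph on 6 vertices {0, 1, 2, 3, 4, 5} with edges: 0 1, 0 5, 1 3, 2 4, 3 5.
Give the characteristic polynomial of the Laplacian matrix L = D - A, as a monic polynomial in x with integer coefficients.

Reading degrees in the order [0, 1, 2, 3, 4, 5] gives [2, 2, 1, 2, 1, 2]; set D = diag(2, 2, 1, 2, 1, 2) and form L = D - A. L has integer entries, so p(x) = det(xI - L) has integer coefficients. Expanding the determinant yields x^6 - 10x^5 + 36x^4 - 56x^3 + 32x^2. The coefficient of x^5 equals -trace(L) = -10, matching the sum of degrees.

x^6 - 10x^5 + 36x^4 - 56x^3 + 32x^2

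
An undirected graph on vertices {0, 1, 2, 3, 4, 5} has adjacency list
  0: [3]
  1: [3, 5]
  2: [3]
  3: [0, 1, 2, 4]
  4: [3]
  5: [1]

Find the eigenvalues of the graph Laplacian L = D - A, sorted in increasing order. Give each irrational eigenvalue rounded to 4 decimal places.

[0, 0.4859, 1, 1, 2.4280, 5.0861]

Reading degrees in the order [0, 1, 2, 3, 4, 5] gives [1, 2, 1, 4, 1, 1]; set D = diag(1, 2, 1, 4, 1, 1) and form L = D - A. The multiplicity of 0 as a Laplacian eigenvalue equals the number of connected components. The single zero eigenvalue shows the graph is connected. There is one zero in the spectrum, matching the 1 component.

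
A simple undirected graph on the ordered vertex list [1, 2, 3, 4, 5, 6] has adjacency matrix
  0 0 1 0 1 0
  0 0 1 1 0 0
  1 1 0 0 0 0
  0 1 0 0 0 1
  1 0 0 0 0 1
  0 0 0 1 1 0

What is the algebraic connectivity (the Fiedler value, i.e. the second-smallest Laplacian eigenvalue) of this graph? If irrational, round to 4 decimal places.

With the vertex order [1, 2, 3, 4, 5, 6], the degrees are [2, 2, 2, 2, 2, 2], giving D = diag(2, 2, 2, 2, 2, 2) and L = D - A. The smallest Laplacian eigenvalue is always 0. The next one, lambda_2 = 1, measures how hard the graph is to disconnect: larger values mean better connectivity. There is one zero in the spectrum, matching the 1 component. By the matrix-tree theorem the graph has (1/6) * product of the nonzero eigenvalues = 6 spanning trees.

1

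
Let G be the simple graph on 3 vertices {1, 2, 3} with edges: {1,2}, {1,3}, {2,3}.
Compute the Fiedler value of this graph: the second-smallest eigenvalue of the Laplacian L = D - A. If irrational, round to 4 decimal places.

3

With the vertex order [1, 2, 3], the degrees are [2, 2, 2], giving D = diag(2, 2, 2) and L = D - A. Computing the eigenvalues of L and sorting gives [0, 3, 3]. The Fiedler value lambda_2 = 3 is strictly positive, so the graph is connected. The largest eigenvalue, 3, is at most the vertex count 3.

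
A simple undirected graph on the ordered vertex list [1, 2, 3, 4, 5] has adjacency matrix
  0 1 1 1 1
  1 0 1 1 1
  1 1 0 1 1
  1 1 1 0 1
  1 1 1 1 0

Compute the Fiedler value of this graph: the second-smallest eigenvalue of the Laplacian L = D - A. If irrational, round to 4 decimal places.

With the vertex order [1, 2, 3, 4, 5], the degrees are [4, 4, 4, 4, 4], giving D = diag(4, 4, 4, 4, 4) and L = D - A. The smallest Laplacian eigenvalue is always 0. The next one, lambda_2 = 5, measures how hard the graph is to disconnect: larger values mean better connectivity. There is one zero in the spectrum, matching the 1 component. By the matrix-tree theorem the graph has (1/5) * product of the nonzero eigenvalues = 125 spanning trees.

5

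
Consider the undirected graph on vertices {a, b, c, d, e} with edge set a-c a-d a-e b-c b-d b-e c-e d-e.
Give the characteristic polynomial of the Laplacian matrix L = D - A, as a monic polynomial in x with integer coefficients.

x^5 - 16x^4 + 94x^3 - 240x^2 + 225x

Each diagonal entry of L is the vertex degree and each off-diagonal entry is -1 where an edge is present, 0 otherwise; in the order [a, b, c, d, e] the diagonal is [3, 3, 3, 3, 4]. The eigenvalues of L are [0, 3, 3, 5, 5]; the characteristic polynomial is the product of (x - lambda_i), which multiplies out to x^5 - 16x^4 + 94x^3 - 240x^2 + 225x. The coefficient of x^4 equals -trace(L) = -16, matching the sum of degrees.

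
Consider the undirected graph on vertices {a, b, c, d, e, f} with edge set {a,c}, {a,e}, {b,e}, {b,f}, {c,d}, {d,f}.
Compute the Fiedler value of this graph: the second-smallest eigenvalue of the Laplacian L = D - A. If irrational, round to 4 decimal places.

1

With the vertex order [a, b, c, d, e, f], the degrees are [2, 2, 2, 2, 2, 2], giving D = diag(2, 2, 2, 2, 2, 2) and L = D - A. Computing the eigenvalues of L and sorting gives [0, 1, 1, 3, 3, 4]. The Fiedler value lambda_2 = 1 is strictly positive, so the graph is connected. The eigenvalues sum to 12, which equals trace(L) = 2|E|. By the matrix-tree theorem the graph has (1/6) * product of the nonzero eigenvalues = 6 spanning trees.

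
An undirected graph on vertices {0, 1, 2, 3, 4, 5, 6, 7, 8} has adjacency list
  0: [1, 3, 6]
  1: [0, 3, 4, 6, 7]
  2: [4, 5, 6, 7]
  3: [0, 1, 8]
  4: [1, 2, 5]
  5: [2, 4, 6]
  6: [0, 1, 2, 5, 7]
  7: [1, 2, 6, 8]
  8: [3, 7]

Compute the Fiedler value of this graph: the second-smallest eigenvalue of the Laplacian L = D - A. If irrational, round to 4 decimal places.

With the vertex order [0, 1, 2, 3, 4, 5, 6, 7, 8], the degrees are [3, 5, 4, 3, 3, 3, 5, 4, 2], giving D = diag(3, 5, 4, 3, 3, 3, 5, 4, 2) and L = D - A. The sorted Laplacian eigenvalues are [0, 1.1441, 2.0451, 3.0928, 3.6265, 4.2951, 4.9262, 6.0780, 6.7922]; the algebraic connectivity is the second entry, 1.1441. By the matrix-tree theorem the graph has (1/9) * product of the nonzero eigenvalues = 2547 spanning trees. The largest eigenvalue, 6.7922, is at most the vertex count 9.

1.1441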